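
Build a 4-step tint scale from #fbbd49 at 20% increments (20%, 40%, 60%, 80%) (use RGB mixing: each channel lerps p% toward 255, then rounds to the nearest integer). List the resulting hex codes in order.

#fcca6d, #fdd792, #fde5b6, #fef2db

#fbbd49 is rgb(251, 189, 73).
20%: (251 + 0.8 = 251.8→252, 189 + 13.2 = 202.2→202, 73 + 36.4 = 109.4→109) → #fcca6d
40%: (251 + 1.6 = 252.6→253, 189 + 26.4 = 215.4→215, 73 + 72.8 = 145.8→146) → #fdd792
60%: (251 + 2.4 = 253.4→253, 189 + 39.6 = 228.6→229, 73 + 109.2 = 182.2→182) → #fde5b6
80%: (251 + 3.2 = 254.2→254, 189 + 52.8 = 241.8→242, 73 + 145.6 = 218.6→219) → #fef2db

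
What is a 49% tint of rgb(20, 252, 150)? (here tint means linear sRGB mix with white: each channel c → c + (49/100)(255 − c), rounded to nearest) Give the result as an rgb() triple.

A 49% tint moves each channel 49% toward 255:
  R: 20 + 0.49×(255−20) = 20 + 115.15 = 135.15 → 135
  G: 252 + 1.47 = 253.47 → 253
  B: 150 + 0.49×(255−150) = 150 + 51.45 = 201.45 → 201

rgb(135, 253, 201)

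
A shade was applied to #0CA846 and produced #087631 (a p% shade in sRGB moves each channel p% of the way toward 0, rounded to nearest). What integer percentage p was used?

#0CA846 is rgb(12, 168, 70); #087631 is rgb(8, 118, 49).
On the G channel (widest range): 118 ≈ 168 + (p/100)(0 − 168), so p ≈ 100×(118 − 168)/(0 − 168) = -5000/-168 = 29.76.
p = 30 reproduces all three channels after rounding.

30%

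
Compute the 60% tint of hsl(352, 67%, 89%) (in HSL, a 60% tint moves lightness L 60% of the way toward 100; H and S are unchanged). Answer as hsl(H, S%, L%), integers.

L moves 60% from 89 toward 100: 89 + 6.6 = 95.6 → 96.
H and S are unchanged.

hsl(352, 67%, 96%)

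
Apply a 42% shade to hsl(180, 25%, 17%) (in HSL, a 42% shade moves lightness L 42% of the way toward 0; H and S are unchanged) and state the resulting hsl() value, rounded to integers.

hsl(180, 25%, 10%)

L moves 42% from 17 toward 0: 17 − 7.14 = 9.86 → 10.
H and S are unchanged.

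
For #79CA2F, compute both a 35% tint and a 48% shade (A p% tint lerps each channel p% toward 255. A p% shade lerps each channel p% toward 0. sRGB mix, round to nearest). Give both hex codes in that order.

#A8DD78, #3F6918

#79CA2F is rgb(121, 202, 47).
35% tint:
  R: 121 + 0.35×(255−121) = 121 + 46.9 = 167.9 → 168
  G: 202 + 0.35×(255−202) = 202 + 18.55 = 220.55 → 221
  B: 47 + 0.35×(255−47) = 47 + 72.8 = 119.8 → 120
  → #A8DD78
48% shade:
  R: 121 + 0.48×(0−121) = 121 − 58.08 = 62.92 → 63
  G: 202 + 0.48×(0−202) = 202 − 96.96 = 105.04 → 105
  B: 47 − 22.56 = 24.44 → 24
  → #3F6918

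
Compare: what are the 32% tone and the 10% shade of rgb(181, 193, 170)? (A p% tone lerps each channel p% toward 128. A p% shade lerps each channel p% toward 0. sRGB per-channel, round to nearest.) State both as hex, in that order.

#A4AC9D, #A3AE99

32% tone:
  R: 181 − 16.96 = 164.04 → 164
  G: 193 + 0.32×(128−193) = 193 − 20.8 = 172.2 → 172
  B: 170 + 0.32×(128−170) = 170 − 13.44 = 156.56 → 157
  → #A4AC9D
10% shade:
  R: 181 − 18.1 = 162.9 → 163
  G: 193 + 0.1×(0−193) = 193 − 19.3 = 173.7 → 174
  B: 170 + 0.1×(0−170) = 170 − 17 = 153 → 153
  → #A3AE99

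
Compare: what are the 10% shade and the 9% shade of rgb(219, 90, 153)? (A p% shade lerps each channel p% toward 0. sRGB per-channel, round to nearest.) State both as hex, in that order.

10% shade:
  R: 219 − 21.9 = 197.1 → 197
  G: 90 − 9 = 81 → 81
  B: 153 − 15.3 = 137.7 → 138
  → #C5518A
9% shade:
  R: 219 + 0.09×(0−219) = 219 − 19.71 = 199.29 → 199
  G: 90 − 8.1 = 81.9 → 82
  B: 153 + 0.09×(0−153) = 153 − 13.77 = 139.23 → 139
  → #C7528B

#C5518A, #C7528B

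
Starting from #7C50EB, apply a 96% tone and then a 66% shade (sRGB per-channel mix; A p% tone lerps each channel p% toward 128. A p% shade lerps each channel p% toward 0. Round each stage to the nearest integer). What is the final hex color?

#7C50EB is rgb(124, 80, 235).
A 96% tone moves each channel 96% toward 128:
  R: 124 + 3.84 = 127.84 → 128
  G: 80 + 0.96×(128−80) = 80 + 46.08 = 126.08 → 126
  B: 235 − 102.72 = 132.28 → 132
After the tone: rgb(128, 126, 132) = #807E84.
Lerp each channel 66% toward 0:
  R: 128 + 0.66×(0−128) = 128 − 84.48 = 43.52 → 44
  G: 126 + 0.66×(0−126) = 126 − 83.16 = 42.84 → 43
  B: 132 + 0.66×(0−132) = 132 − 87.12 = 44.88 → 45
rgb(44, 43, 45) = #2C2B2D.

#2C2B2D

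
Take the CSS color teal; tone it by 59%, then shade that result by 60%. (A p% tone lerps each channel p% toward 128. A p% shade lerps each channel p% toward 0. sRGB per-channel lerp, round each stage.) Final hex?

CSS teal is rgb(0, 128, 128).
Lerp each channel 59% toward 128:
  R: 0 + 0.59×(128−0) = 0 + 75.52 = 75.52 → 76
  G: 128 + 0.59×(128−128) = 128 + 0 = 128 → 128
  B: 128 + 0 = 128 → 128
After the tone: rgb(76, 128, 128) = #4c8080.
Lerp each channel 60% toward 0:
  R: 76 + 0.6×(0−76) = 76 − 45.6 = 30.4 → 30
  G: 128 + 0.6×(0−128) = 128 − 76.8 = 51.2 → 51
  B: 128 − 76.8 = 51.2 → 51
rgb(30, 51, 51) = #1e3333.

#1e3333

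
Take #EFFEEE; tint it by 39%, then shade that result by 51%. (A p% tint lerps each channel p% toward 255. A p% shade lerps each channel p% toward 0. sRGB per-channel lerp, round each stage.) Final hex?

#EFFEEE is rgb(239, 254, 238).
A 39% tint moves each channel 39% toward 255:
  R: 239 + 0.39×(255−239) = 239 + 6.24 = 245.24 → 245
  G: 254 + 0.39 = 254.39 → 254
  B: 238 + 0.39×(255−238) = 238 + 6.63 = 244.63 → 245
After the tint: rgb(245, 254, 245) = #F5FEF5.
Per channel, c → c + 0.51(0 − c):
  R: 245 − 124.95 = 120.05 → 120
  G: 254 − 129.54 = 124.46 → 124
  B: 245 + 0.51×(0−245) = 245 − 124.95 = 120.05 → 120
rgb(120, 124, 120) = #787C78.

#787C78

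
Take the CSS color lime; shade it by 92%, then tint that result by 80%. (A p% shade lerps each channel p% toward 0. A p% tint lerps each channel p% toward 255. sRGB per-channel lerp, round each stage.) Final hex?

CSS lime is rgb(0, 255, 0).
A 92% shade moves each channel 92% toward 0:
  R: 0 + 0 = 0 → 0
  G: 255 + 0.92×(0−255) = 255 − 234.6 = 20.4 → 20
  B: 0 + 0.92×(0−0) = 0 + 0 = 0 → 0
After the shade: rgb(0, 20, 0) = #001400.
Lerp each channel 80% toward 255:
  R: 0 + 0.8×(255−0) = 0 + 204 = 204 → 204
  G: 20 + 188 = 208 → 208
  B: 0 + 204 = 204 → 204
rgb(204, 208, 204) = #ccd0cc.

#ccd0cc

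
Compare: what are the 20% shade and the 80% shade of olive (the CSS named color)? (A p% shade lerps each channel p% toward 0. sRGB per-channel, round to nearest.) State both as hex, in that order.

CSS olive is rgb(128, 128, 0).
20% shade:
  R: 128 + 0.2×(0−128) = 128 − 25.6 = 102.4 → 102
  G: 128 − 25.6 = 102.4 → 102
  B: 0 + 0.2×(0−0) = 0 + 0 = 0 → 0
  → #666600
80% shade:
  R: 128 − 102.4 = 25.6 → 26
  G: 128 + 0.8×(0−128) = 128 − 102.4 = 25.6 → 26
  B: 0 + 0 = 0 → 0
  → #1a1a00

#666600, #1a1a00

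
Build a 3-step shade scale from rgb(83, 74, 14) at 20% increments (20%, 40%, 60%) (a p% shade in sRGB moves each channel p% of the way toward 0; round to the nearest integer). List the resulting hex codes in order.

20%: (83 − 16.6 = 66.4→66, 74 − 14.8 = 59.2→59, 14 − 2.8 = 11.2→11) → #423B0B
40%: (83 − 33.2 = 49.8→50, 74 − 29.6 = 44.4→44, 14 − 5.6 = 8.4→8) → #322C08
60%: (83 − 49.8 = 33.2→33, 74 − 44.4 = 29.6→30, 14 − 8.4 = 5.6→6) → #211E06

#423B0B, #322C08, #211E06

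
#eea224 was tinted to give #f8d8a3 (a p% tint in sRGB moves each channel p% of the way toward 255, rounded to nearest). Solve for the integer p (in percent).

#eea224 is rgb(238, 162, 36); #f8d8a3 is rgb(248, 216, 163).
On the B channel (widest range): 163 ≈ 36 + (p/100)(255 − 36), so p ≈ 100×(163 − 36)/(255 − 36) = 12700/219 = 57.99.
p = 58 reproduces all three channels after rounding.

58%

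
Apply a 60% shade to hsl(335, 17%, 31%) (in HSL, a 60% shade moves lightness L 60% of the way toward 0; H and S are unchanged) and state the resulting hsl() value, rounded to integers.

L moves 60% from 31 toward 0: 31 − 18.6 = 12.4 → 12.
H and S are unchanged.

hsl(335, 17%, 12%)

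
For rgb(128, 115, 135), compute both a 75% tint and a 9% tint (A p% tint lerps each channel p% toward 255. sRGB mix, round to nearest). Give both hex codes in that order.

#DFDCE1, #8B8092

75% tint:
  R: 128 + 0.75×(255−128) = 128 + 95.25 = 223.25 → 223
  G: 115 + 0.75×(255−115) = 115 + 105 = 220 → 220
  B: 135 + 0.75×(255−135) = 135 + 90 = 225 → 225
  → #DFDCE1
9% tint:
  R: 128 + 11.43 = 139.43 → 139
  G: 115 + 0.09×(255−115) = 115 + 12.6 = 127.6 → 128
  B: 135 + 0.09×(255−135) = 135 + 10.8 = 145.8 → 146
  → #8B8092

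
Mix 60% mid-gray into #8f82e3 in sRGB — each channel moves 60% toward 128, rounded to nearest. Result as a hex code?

#8f82e3 is rgb(143, 130, 227).
Lerp each channel 60% toward 128:
  R: 143 + 0.6×(128−143) = 143 − 9 = 134 → 134
  G: 130 + 0.6×(128−130) = 130 − 1.2 = 128.8 → 129
  B: 227 − 59.4 = 167.6 → 168
rgb(134, 129, 168) = #8681a8.

#8681a8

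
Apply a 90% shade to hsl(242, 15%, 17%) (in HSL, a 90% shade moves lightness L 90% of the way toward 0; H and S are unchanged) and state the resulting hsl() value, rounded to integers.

L moves 90% from 17 toward 0: 17 − 15.3 = 1.7 → 2.
H and S are unchanged.

hsl(242, 15%, 2%)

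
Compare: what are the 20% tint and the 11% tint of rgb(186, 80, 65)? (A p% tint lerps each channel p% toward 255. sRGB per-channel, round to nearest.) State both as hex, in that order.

20% tint:
  R: 186 + 13.8 = 199.8 → 200
  G: 80 + 0.2×(255−80) = 80 + 35 = 115 → 115
  B: 65 + 38 = 103 → 103
  → #C87367
11% tint:
  R: 186 + 0.11×(255−186) = 186 + 7.59 = 193.59 → 194
  G: 80 + 19.25 = 99.25 → 99
  B: 65 + 20.9 = 85.9 → 86
  → #C26356

#C87367, #C26356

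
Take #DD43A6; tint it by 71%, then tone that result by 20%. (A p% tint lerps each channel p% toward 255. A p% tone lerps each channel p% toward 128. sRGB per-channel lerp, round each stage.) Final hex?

#DD43A6 is rgb(221, 67, 166).
Lerp each channel 71% toward 255:
  R: 221 + 0.71×(255−221) = 221 + 24.14 = 245.14 → 245
  G: 67 + 133.48 = 200.48 → 200
  B: 166 + 63.19 = 229.19 → 229
After the tint: rgb(245, 200, 229) = #F5C8E5.
Per channel, c → c + 0.2(128 − c):
  R: 245 + 0.2×(128−245) = 245 − 23.4 = 221.6 → 222
  G: 200 − 14.4 = 185.6 → 186
  B: 229 − 20.2 = 208.8 → 209
rgb(222, 186, 209) = #DEBAD1.

#DEBAD1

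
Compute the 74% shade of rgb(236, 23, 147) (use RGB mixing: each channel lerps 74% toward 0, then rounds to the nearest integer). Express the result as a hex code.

#3D0626

Per channel, c → c + 0.74(0 − c):
  R: 236 + 0.74×(0−236) = 236 − 174.64 = 61.36 → 61
  G: 23 − 17.02 = 5.98 → 6
  B: 147 + 0.74×(0−147) = 147 − 108.78 = 38.22 → 38
rgb(61, 6, 38) = #3D0626.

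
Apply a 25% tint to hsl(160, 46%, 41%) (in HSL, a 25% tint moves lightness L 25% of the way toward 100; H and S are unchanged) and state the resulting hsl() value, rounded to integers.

L moves 25% from 41 toward 100: 41 + 14.75 = 55.75 → 56.
H and S are unchanged.

hsl(160, 46%, 56%)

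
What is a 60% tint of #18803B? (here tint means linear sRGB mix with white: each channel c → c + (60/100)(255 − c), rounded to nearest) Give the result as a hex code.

#18803B is rgb(24, 128, 59).
Per channel, c → c + 0.6(255 − c):
  R: 24 + 0.6×(255−24) = 24 + 138.6 = 162.6 → 163
  G: 128 + 76.2 = 204.2 → 204
  B: 59 + 117.6 = 176.6 → 177
rgb(163, 204, 177) = #A3CCB1.

#A3CCB1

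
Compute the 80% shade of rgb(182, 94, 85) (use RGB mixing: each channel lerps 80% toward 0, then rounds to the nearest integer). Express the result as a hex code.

#241311

An 80% shade moves each channel 80% toward 0:
  R: 182 − 145.6 = 36.4 → 36
  G: 94 − 75.2 = 18.8 → 19
  B: 85 − 68 = 17 → 17
rgb(36, 19, 17) = #241311.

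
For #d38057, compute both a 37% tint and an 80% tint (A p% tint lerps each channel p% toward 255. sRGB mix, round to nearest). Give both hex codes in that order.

#e3af95, #f6e6dd

#d38057 is rgb(211, 128, 87).
37% tint:
  R: 211 + 16.28 = 227.28 → 227
  G: 128 + 0.37×(255−128) = 128 + 46.99 = 174.99 → 175
  B: 87 + 62.16 = 149.16 → 149
  → #e3af95
80% tint:
  R: 211 + 35.2 = 246.2 → 246
  G: 128 + 101.6 = 229.6 → 230
  B: 87 + 0.8×(255−87) = 87 + 134.4 = 221.4 → 221
  → #f6e6dd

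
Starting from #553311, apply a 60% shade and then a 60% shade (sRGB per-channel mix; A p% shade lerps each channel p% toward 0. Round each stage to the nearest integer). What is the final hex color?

#553311 is rgb(85, 51, 17).
A 60% shade moves each channel 60% toward 0:
  R: 85 + 0.6×(0−85) = 85 − 51 = 34 → 34
  G: 51 + 0.6×(0−51) = 51 − 30.6 = 20.4 → 20
  B: 17 + 0.6×(0−17) = 17 − 10.2 = 6.8 → 7
After the shade: rgb(34, 20, 7) = #221407.
Per channel, c → c + 0.6(0 − c):
  R: 34 − 20.4 = 13.6 → 14
  G: 20 − 12 = 8 → 8
  B: 7 + 0.6×(0−7) = 7 − 4.2 = 2.8 → 3
rgb(14, 8, 3) = #0e0803.

#0e0803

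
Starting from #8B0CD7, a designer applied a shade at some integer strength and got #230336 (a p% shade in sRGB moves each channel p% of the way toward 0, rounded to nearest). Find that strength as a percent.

75%

#8B0CD7 is rgb(139, 12, 215); #230336 is rgb(35, 3, 54).
On the B channel (widest range): 54 ≈ 215 + (p/100)(0 − 215), so p ≈ 100×(54 − 215)/(0 − 215) = -16100/-215 = 74.88.
p = 75 reproduces all three channels after rounding.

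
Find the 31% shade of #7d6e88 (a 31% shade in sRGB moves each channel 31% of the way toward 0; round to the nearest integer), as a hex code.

#7d6e88 is rgb(125, 110, 136).
Lerp each channel 31% toward 0:
  R: 125 + 0.31×(0−125) = 125 − 38.75 = 86.25 → 86
  G: 110 + 0.31×(0−110) = 110 − 34.1 = 75.9 → 76
  B: 136 + 0.31×(0−136) = 136 − 42.16 = 93.84 → 94
rgb(86, 76, 94) = #564c5e.

#564c5e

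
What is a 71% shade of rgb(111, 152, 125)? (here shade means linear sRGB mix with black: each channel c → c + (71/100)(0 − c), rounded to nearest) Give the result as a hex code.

Per channel, c → c + 0.71(0 − c):
  R: 111 + 0.71×(0−111) = 111 − 78.81 = 32.19 → 32
  G: 152 − 107.92 = 44.08 → 44
  B: 125 + 0.71×(0−125) = 125 − 88.75 = 36.25 → 36
rgb(32, 44, 36) = #202c24.

#202c24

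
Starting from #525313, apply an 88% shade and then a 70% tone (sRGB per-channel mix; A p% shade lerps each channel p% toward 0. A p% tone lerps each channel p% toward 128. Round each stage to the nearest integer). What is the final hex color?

#525313 is rgb(82, 83, 19).
An 88% shade moves each channel 88% toward 0:
  R: 82 + 0.88×(0−82) = 82 − 72.16 = 9.84 → 10
  G: 83 + 0.88×(0−83) = 83 − 73.04 = 9.96 → 10
  B: 19 + 0.88×(0−19) = 19 − 16.72 = 2.28 → 2
After the shade: rgb(10, 10, 2) = #0A0A02.
Per channel, c → c + 0.7(128 − c):
  R: 10 + 0.7×(128−10) = 10 + 82.6 = 92.6 → 93
  G: 10 + 0.7×(128−10) = 10 + 82.6 = 92.6 → 93
  B: 2 + 0.7×(128−2) = 2 + 88.2 = 90.2 → 90
rgb(93, 93, 90) = #5D5D5A.

#5D5D5A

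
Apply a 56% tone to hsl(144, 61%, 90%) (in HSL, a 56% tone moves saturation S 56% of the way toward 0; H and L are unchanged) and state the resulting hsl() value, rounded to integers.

S moves 56% from 61 toward 0: 61 − 34.16 = 26.84 → 27.
H and L are unchanged.

hsl(144, 27%, 90%)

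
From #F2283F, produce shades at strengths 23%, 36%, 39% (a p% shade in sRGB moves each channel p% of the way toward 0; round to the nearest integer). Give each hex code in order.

#BA1F31, #9B1A28, #941826

#F2283F is rgb(242, 40, 63).
23%: (242 − 55.66 = 186.34→186, 40 − 9.2 = 30.8→31, 63 − 14.49 = 48.51→49) → #BA1F31
36%: (242 − 87.12 = 154.88→155, 40 − 14.4 = 25.6→26, 63 − 22.68 = 40.32→40) → #9B1A28
39%: (242 − 94.38 = 147.62→148, 40 − 15.6 = 24.4→24, 63 − 24.57 = 38.43→38) → #941826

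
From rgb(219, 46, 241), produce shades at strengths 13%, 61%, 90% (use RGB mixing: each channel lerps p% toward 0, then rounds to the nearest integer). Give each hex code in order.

13%: (219 − 28.47 = 190.53→191, 46 − 5.98 = 40.02→40, 241 − 31.33 = 209.67→210) → #BF28D2
61%: (219 − 133.59 = 85.41→85, 46 − 28.06 = 17.94→18, 241 − 147.01 = 93.99→94) → #55125E
90%: (219 − 197.1 = 21.9→22, 46 − 41.4 = 4.6→5, 241 − 216.9 = 24.1→24) → #160518

#BF28D2, #55125E, #160518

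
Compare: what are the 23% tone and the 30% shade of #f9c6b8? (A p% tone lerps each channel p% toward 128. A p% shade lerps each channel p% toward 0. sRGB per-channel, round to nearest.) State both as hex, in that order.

#ddb6ab, #ae8b81

#f9c6b8 is rgb(249, 198, 184).
23% tone:
  R: 249 − 27.83 = 221.17 → 221
  G: 198 + 0.23×(128−198) = 198 − 16.1 = 181.9 → 182
  B: 184 + 0.23×(128−184) = 184 − 12.88 = 171.12 → 171
  → #ddb6ab
30% shade:
  R: 249 + 0.3×(0−249) = 249 − 74.7 = 174.3 → 174
  G: 198 + 0.3×(0−198) = 198 − 59.4 = 138.6 → 139
  B: 184 − 55.2 = 128.8 → 129
  → #ae8b81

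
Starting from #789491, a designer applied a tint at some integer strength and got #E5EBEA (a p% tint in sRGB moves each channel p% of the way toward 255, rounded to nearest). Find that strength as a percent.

#789491 is rgb(120, 148, 145); #E5EBEA is rgb(229, 235, 234).
On the R channel (widest range): 229 ≈ 120 + (p/100)(255 − 120), so p ≈ 100×(229 − 120)/(255 − 120) = 10900/135 = 80.74.
p = 81 reproduces all three channels after rounding.

81%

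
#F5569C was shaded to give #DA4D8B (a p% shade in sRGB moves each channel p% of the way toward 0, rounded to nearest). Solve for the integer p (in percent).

11%

#F5569C is rgb(245, 86, 156); #DA4D8B is rgb(218, 77, 139).
On the R channel (widest range): 218 ≈ 245 + (p/100)(0 − 245), so p ≈ 100×(218 − 245)/(0 − 245) = -2700/-245 = 11.02.
p = 11 reproduces all three channels after rounding.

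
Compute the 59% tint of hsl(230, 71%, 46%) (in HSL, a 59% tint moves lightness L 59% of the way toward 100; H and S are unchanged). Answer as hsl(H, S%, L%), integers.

L moves 59% from 46 toward 100: 46 + 31.86 = 77.86 → 78.
H and S are unchanged.

hsl(230, 71%, 78%)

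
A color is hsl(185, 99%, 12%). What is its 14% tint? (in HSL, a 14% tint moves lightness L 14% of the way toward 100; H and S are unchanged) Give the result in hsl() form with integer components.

hsl(185, 99%, 24%)

L moves 14% from 12 toward 100: 12 + 12.32 = 24.32 → 24.
H and S are unchanged.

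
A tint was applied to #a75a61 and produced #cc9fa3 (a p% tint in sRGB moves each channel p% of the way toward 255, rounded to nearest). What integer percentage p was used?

42%

#a75a61 is rgb(167, 90, 97); #cc9fa3 is rgb(204, 159, 163).
On the G channel (widest range): 159 ≈ 90 + (p/100)(255 − 90), so p ≈ 100×(159 − 90)/(255 − 90) = 6900/165 = 41.82.
p = 42 reproduces all three channels after rounding.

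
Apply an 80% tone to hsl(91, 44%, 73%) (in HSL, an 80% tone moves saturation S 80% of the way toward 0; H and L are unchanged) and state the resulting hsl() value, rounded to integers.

S moves 80% from 44 toward 0: 44 − 35.2 = 8.8 → 9.
H and L are unchanged.

hsl(91, 9%, 73%)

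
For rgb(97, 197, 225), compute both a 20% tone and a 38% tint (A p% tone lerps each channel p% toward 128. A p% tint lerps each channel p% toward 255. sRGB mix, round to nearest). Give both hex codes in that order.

#67B7CE, #9DDBEC

20% tone:
  R: 97 + 6.2 = 103.2 → 103
  G: 197 − 13.8 = 183.2 → 183
  B: 225 + 0.2×(128−225) = 225 − 19.4 = 205.6 → 206
  → #67B7CE
38% tint:
  R: 97 + 0.38×(255−97) = 97 + 60.04 = 157.04 → 157
  G: 197 + 22.04 = 219.04 → 219
  B: 225 + 0.38×(255−225) = 225 + 11.4 = 236.4 → 236
  → #9DDBEC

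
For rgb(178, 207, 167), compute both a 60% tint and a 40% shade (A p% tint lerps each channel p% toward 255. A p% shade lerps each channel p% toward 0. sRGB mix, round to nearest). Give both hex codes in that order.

60% tint:
  R: 178 + 46.2 = 224.2 → 224
  G: 207 + 0.6×(255−207) = 207 + 28.8 = 235.8 → 236
  B: 167 + 0.6×(255−167) = 167 + 52.8 = 219.8 → 220
  → #e0ecdc
40% shade:
  R: 178 − 71.2 = 106.8 → 107
  G: 207 + 0.4×(0−207) = 207 − 82.8 = 124.2 → 124
  B: 167 − 66.8 = 100.2 → 100
  → #6b7c64

#e0ecdc, #6b7c64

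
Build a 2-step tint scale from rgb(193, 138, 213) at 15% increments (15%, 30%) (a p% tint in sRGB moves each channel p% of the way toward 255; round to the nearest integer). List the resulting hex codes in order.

15%: (193 + 9.3 = 202.3→202, 138 + 17.55 = 155.55→156, 213 + 6.3 = 219.3→219) → #ca9cdb
30%: (193 + 18.6 = 211.6→212, 138 + 35.1 = 173.1→173, 213 + 12.6 = 225.6→226) → #d4ade2

#ca9cdb, #d4ade2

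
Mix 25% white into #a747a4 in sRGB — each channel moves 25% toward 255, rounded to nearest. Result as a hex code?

#bd75bb

#a747a4 is rgb(167, 71, 164).
Lerp each channel 25% toward 255:
  R: 167 + 22 = 189 → 189
  G: 71 + 46 = 117 → 117
  B: 164 + 0.25×(255−164) = 164 + 22.75 = 186.75 → 187
rgb(189, 117, 187) = #bd75bb.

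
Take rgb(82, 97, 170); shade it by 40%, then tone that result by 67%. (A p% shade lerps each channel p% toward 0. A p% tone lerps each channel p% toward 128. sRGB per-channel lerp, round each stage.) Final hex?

#666977

Per channel, c → c + 0.4(0 − c):
  R: 82 + 0.4×(0−82) = 82 − 32.8 = 49.2 → 49
  G: 97 − 38.8 = 58.2 → 58
  B: 170 + 0.4×(0−170) = 170 − 68 = 102 → 102
After the shade: rgb(49, 58, 102) = #313A66.
Per channel, c → c + 0.67(128 − c):
  R: 49 + 0.67×(128−49) = 49 + 52.93 = 101.93 → 102
  G: 58 + 0.67×(128−58) = 58 + 46.9 = 104.9 → 105
  B: 102 + 0.67×(128−102) = 102 + 17.42 = 119.42 → 119
rgb(102, 105, 119) = #666977.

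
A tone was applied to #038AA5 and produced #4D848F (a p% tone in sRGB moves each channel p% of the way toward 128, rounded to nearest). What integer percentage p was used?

#038AA5 is rgb(3, 138, 165); #4D848F is rgb(77, 132, 143).
On the R channel (widest range): 77 ≈ 3 + (p/100)(128 − 3), so p ≈ 100×(77 − 3)/(128 − 3) = 7400/125 = 59.20.
p = 59 reproduces all three channels after rounding.

59%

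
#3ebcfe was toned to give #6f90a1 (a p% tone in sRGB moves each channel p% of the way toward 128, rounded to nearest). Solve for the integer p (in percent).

#3ebcfe is rgb(62, 188, 254); #6f90a1 is rgb(111, 144, 161).
On the B channel (widest range): 161 ≈ 254 + (p/100)(128 − 254), so p ≈ 100×(161 − 254)/(128 − 254) = -9300/-126 = 73.81.
p = 74 reproduces all three channels after rounding.

74%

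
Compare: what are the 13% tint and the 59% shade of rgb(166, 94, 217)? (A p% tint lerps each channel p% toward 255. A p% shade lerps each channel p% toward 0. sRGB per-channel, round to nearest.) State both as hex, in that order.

#B273DE, #442759

13% tint:
  R: 166 + 11.57 = 177.57 → 178
  G: 94 + 0.13×(255−94) = 94 + 20.93 = 114.93 → 115
  B: 217 + 4.94 = 221.94 → 222
  → #B273DE
59% shade:
  R: 166 + 0.59×(0−166) = 166 − 97.94 = 68.06 → 68
  G: 94 − 55.46 = 38.54 → 39
  B: 217 + 0.59×(0−217) = 217 − 128.03 = 88.97 → 89
  → #442759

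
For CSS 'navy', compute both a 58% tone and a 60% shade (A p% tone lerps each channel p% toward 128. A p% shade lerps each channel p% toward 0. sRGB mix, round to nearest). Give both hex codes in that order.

CSS navy is rgb(0, 0, 128).
58% tone:
  R: 0 + 0.58×(128−0) = 0 + 74.24 = 74.24 → 74
  G: 0 + 0.58×(128−0) = 0 + 74.24 = 74.24 → 74
  B: 128 + 0.58×(128−128) = 128 + 0 = 128 → 128
  → #4a4a80
60% shade:
  R: 0 + 0.6×(0−0) = 0 + 0 = 0 → 0
  G: 0 + 0.6×(0−0) = 0 + 0 = 0 → 0
  B: 128 + 0.6×(0−128) = 128 − 76.8 = 51.2 → 51
  → #000033

#4a4a80, #000033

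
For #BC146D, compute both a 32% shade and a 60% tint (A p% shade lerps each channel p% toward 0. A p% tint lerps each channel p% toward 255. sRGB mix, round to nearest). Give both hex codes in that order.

#800E4A, #E4A1C5

#BC146D is rgb(188, 20, 109).
32% shade:
  R: 188 + 0.32×(0−188) = 188 − 60.16 = 127.84 → 128
  G: 20 + 0.32×(0−20) = 20 − 6.4 = 13.6 → 14
  B: 109 − 34.88 = 74.12 → 74
  → #800E4A
60% tint:
  R: 188 + 40.2 = 228.2 → 228
  G: 20 + 0.6×(255−20) = 20 + 141 = 161 → 161
  B: 109 + 87.6 = 196.6 → 197
  → #E4A1C5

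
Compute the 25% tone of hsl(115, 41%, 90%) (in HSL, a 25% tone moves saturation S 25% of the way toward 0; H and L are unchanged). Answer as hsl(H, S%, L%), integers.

hsl(115, 31%, 90%)

S moves 25% from 41 toward 0: 41 − 10.25 = 30.75 → 31.
H and L are unchanged.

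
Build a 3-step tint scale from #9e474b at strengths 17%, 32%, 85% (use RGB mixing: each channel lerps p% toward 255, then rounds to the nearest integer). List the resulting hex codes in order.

#ae666a, #bd8285, #f0e3e4

#9e474b is rgb(158, 71, 75).
17%: (158 + 16.49 = 174.49→174, 71 + 31.28 = 102.28→102, 75 + 30.6 = 105.6→106) → #ae666a
32%: (158 + 31.04 = 189.04→189, 71 + 58.88 = 129.88→130, 75 + 57.6 = 132.6→133) → #bd8285
85%: (158 + 82.45 = 240.45→240, 71 + 156.4 = 227.4→227, 75 + 153 = 228→228) → #f0e3e4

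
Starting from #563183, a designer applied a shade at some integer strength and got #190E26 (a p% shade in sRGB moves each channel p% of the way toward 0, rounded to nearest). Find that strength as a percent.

71%

#563183 is rgb(86, 49, 131); #190E26 is rgb(25, 14, 38).
On the B channel (widest range): 38 ≈ 131 + (p/100)(0 − 131), so p ≈ 100×(38 − 131)/(0 − 131) = -9300/-131 = 70.99.
p = 71 reproduces all three channels after rounding.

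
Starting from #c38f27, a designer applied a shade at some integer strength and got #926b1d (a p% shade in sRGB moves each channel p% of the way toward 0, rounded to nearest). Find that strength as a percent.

25%

#c38f27 is rgb(195, 143, 39); #926b1d is rgb(146, 107, 29).
On the R channel (widest range): 146 ≈ 195 + (p/100)(0 − 195), so p ≈ 100×(146 − 195)/(0 − 195) = -4900/-195 = 25.13.
p = 25 reproduces all three channels after rounding.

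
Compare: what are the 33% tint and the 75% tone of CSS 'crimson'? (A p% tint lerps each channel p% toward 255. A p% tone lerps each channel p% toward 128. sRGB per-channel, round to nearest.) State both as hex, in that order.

#e8627c, #97656f

CSS crimson is rgb(220, 20, 60).
33% tint:
  R: 220 + 11.55 = 231.55 → 232
  G: 20 + 77.55 = 97.55 → 98
  B: 60 + 64.35 = 124.35 → 124
  → #e8627c
75% tone:
  R: 220 + 0.75×(128−220) = 220 − 69 = 151 → 151
  G: 20 + 0.75×(128−20) = 20 + 81 = 101 → 101
  B: 60 + 0.75×(128−60) = 60 + 51 = 111 → 111
  → #97656f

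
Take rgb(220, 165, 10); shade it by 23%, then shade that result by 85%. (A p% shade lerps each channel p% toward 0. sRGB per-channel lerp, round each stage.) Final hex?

#191301

Per channel, c → c + 0.23(0 − c):
  R: 220 − 50.6 = 169.4 → 169
  G: 165 − 37.95 = 127.05 → 127
  B: 10 + 0.23×(0−10) = 10 − 2.3 = 7.7 → 8
After the shade: rgb(169, 127, 8) = #A97F08.
An 85% shade moves each channel 85% toward 0:
  R: 169 + 0.85×(0−169) = 169 − 143.65 = 25.35 → 25
  G: 127 − 107.95 = 19.05 → 19
  B: 8 + 0.85×(0−8) = 8 − 6.8 = 1.2 → 1
rgb(25, 19, 1) = #191301.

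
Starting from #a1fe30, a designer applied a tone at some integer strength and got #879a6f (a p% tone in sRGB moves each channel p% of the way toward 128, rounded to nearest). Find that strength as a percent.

79%

#a1fe30 is rgb(161, 254, 48); #879a6f is rgb(135, 154, 111).
On the G channel (widest range): 154 ≈ 254 + (p/100)(128 − 254), so p ≈ 100×(154 − 254)/(128 − 254) = -10000/-126 = 79.37.
p = 79 reproduces all three channels after rounding.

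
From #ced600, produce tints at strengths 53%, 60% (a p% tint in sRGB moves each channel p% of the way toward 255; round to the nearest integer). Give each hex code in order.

#e8ec87, #ebef99

#ced600 is rgb(206, 214, 0).
53%: (206 + 25.97 = 231.97→232, 214 + 21.73 = 235.73→236, 0 + 135.15 = 135.15→135) → #e8ec87
60%: (206 + 29.4 = 235.4→235, 214 + 24.6 = 238.6→239, 0 + 153 = 153→153) → #ebef99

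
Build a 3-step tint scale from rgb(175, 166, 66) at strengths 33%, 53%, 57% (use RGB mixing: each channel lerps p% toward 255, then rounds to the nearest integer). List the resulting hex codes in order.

#c9c380, #d9d5a6, #ddd9ae

33%: (175 + 26.4 = 201.4→201, 166 + 29.37 = 195.37→195, 66 + 62.37 = 128.37→128) → #c9c380
53%: (175 + 42.4 = 217.4→217, 166 + 47.17 = 213.17→213, 66 + 100.17 = 166.17→166) → #d9d5a6
57%: (175 + 45.6 = 220.6→221, 166 + 50.73 = 216.73→217, 66 + 107.73 = 173.73→174) → #ddd9ae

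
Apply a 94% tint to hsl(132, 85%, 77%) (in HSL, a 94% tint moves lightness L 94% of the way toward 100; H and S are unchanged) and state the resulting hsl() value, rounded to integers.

L moves 94% from 77 toward 100: 77 + 21.62 = 98.62 → 99.
H and S are unchanged.

hsl(132, 85%, 99%)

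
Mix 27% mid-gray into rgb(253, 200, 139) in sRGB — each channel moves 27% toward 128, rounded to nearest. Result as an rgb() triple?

rgb(219, 181, 136)

Lerp each channel 27% toward 128:
  R: 253 + 0.27×(128−253) = 253 − 33.75 = 219.25 → 219
  G: 200 − 19.44 = 180.56 → 181
  B: 139 + 0.27×(128−139) = 139 − 2.97 = 136.03 → 136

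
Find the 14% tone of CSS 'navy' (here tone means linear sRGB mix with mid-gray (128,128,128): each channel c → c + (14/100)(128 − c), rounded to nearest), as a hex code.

#121280

CSS navy is rgb(0, 0, 128).
Lerp each channel 14% toward 128:
  R: 0 + 0.14×(128−0) = 0 + 17.92 = 17.92 → 18
  G: 0 + 0.14×(128−0) = 0 + 17.92 = 17.92 → 18
  B: 128 + 0 = 128 → 128
rgb(18, 18, 128) = #121280.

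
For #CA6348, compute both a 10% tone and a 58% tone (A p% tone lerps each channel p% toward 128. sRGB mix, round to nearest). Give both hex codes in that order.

#C3664E, #9F7468

#CA6348 is rgb(202, 99, 72).
10% tone:
  R: 202 − 7.4 = 194.6 → 195
  G: 99 + 0.1×(128−99) = 99 + 2.9 = 101.9 → 102
  B: 72 + 5.6 = 77.6 → 78
  → #C3664E
58% tone:
  R: 202 + 0.58×(128−202) = 202 − 42.92 = 159.08 → 159
  G: 99 + 0.58×(128−99) = 99 + 16.82 = 115.82 → 116
  B: 72 + 0.58×(128−72) = 72 + 32.48 = 104.48 → 104
  → #9F7468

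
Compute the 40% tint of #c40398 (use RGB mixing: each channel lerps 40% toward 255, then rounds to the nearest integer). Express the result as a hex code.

#c40398 is rgb(196, 3, 152).
Per channel, c → c + 0.4(255 − c):
  R: 196 + 0.4×(255−196) = 196 + 23.6 = 219.6 → 220
  G: 3 + 0.4×(255−3) = 3 + 100.8 = 103.8 → 104
  B: 152 + 0.4×(255−152) = 152 + 41.2 = 193.2 → 193
rgb(220, 104, 193) = #dc68c1.

#dc68c1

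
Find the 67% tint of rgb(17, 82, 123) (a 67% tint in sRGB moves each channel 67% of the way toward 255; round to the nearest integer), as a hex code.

Lerp each channel 67% toward 255:
  R: 17 + 0.67×(255−17) = 17 + 159.46 = 176.46 → 176
  G: 82 + 115.91 = 197.91 → 198
  B: 123 + 0.67×(255−123) = 123 + 88.44 = 211.44 → 211
rgb(176, 198, 211) = #b0c6d3.

#b0c6d3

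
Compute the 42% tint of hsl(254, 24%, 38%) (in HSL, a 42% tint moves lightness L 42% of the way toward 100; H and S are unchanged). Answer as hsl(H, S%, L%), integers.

L moves 42% from 38 toward 100: 38 + 26.04 = 64.04 → 64.
H and S are unchanged.

hsl(254, 24%, 64%)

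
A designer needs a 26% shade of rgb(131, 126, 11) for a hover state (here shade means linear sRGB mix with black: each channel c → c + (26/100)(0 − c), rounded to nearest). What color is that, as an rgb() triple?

rgb(97, 93, 8)

Per channel, c → c + 0.26(0 − c):
  R: 131 + 0.26×(0−131) = 131 − 34.06 = 96.94 → 97
  G: 126 − 32.76 = 93.24 → 93
  B: 11 − 2.86 = 8.14 → 8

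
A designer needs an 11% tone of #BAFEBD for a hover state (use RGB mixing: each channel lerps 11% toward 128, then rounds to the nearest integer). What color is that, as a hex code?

#B4F0B6

#BAFEBD is rgb(186, 254, 189).
Lerp each channel 11% toward 128:
  R: 186 − 6.38 = 179.62 → 180
  G: 254 + 0.11×(128−254) = 254 − 13.86 = 240.14 → 240
  B: 189 + 0.11×(128−189) = 189 − 6.71 = 182.29 → 182
rgb(180, 240, 182) = #B4F0B6.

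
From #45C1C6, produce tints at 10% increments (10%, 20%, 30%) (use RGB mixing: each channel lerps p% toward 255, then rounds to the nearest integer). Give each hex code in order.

#58C7CC, #6ACDD1, #7DD4D7

#45C1C6 is rgb(69, 193, 198).
10%: (69 + 18.6 = 87.6→88, 193 + 6.2 = 199.2→199, 198 + 5.7 = 203.7→204) → #58C7CC
20%: (69 + 37.2 = 106.2→106, 193 + 12.4 = 205.4→205, 198 + 11.4 = 209.4→209) → #6ACDD1
30%: (69 + 55.8 = 124.8→125, 193 + 18.6 = 211.6→212, 198 + 17.1 = 215.1→215) → #7DD4D7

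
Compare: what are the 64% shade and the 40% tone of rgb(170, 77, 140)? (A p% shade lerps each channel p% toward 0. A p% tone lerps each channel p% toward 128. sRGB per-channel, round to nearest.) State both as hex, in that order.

64% shade:
  R: 170 + 0.64×(0−170) = 170 − 108.8 = 61.2 → 61
  G: 77 + 0.64×(0−77) = 77 − 49.28 = 27.72 → 28
  B: 140 + 0.64×(0−140) = 140 − 89.6 = 50.4 → 50
  → #3d1c32
40% tone:
  R: 170 − 16.8 = 153.2 → 153
  G: 77 + 0.4×(128−77) = 77 + 20.4 = 97.4 → 97
  B: 140 − 4.8 = 135.2 → 135
  → #996187

#3d1c32, #996187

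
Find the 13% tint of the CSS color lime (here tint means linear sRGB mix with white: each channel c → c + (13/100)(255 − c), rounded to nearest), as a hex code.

#21ff21

CSS lime is rgb(0, 255, 0).
Per channel, c → c + 0.13(255 − c):
  R: 0 + 0.13×(255−0) = 0 + 33.15 = 33.15 → 33
  G: 255 + 0 = 255 → 255
  B: 0 + 0.13×(255−0) = 0 + 33.15 = 33.15 → 33
rgb(33, 255, 33) = #21ff21.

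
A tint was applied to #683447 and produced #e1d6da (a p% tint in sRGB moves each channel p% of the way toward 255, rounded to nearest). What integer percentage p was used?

#683447 is rgb(104, 52, 71); #e1d6da is rgb(225, 214, 218).
On the G channel (widest range): 214 ≈ 52 + (p/100)(255 − 52), so p ≈ 100×(214 − 52)/(255 − 52) = 16200/203 = 79.80.
p = 80 reproduces all three channels after rounding.

80%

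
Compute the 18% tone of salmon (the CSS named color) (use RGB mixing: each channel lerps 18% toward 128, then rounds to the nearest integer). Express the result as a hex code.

CSS salmon is rgb(250, 128, 114).
Lerp each channel 18% toward 128:
  R: 250 + 0.18×(128−250) = 250 − 21.96 = 228.04 → 228
  G: 128 + 0 = 128 → 128
  B: 114 + 2.52 = 116.52 → 117
rgb(228, 128, 117) = #e48075.

#e48075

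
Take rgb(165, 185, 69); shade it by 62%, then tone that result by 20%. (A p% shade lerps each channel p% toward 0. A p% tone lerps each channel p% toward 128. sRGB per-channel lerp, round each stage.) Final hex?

Lerp each channel 62% toward 0:
  R: 165 − 102.3 = 62.7 → 63
  G: 185 − 114.7 = 70.3 → 70
  B: 69 − 42.78 = 26.22 → 26
After the shade: rgb(63, 70, 26) = #3F461A.
Lerp each channel 20% toward 128:
  R: 63 + 13 = 76 → 76
  G: 70 + 0.2×(128−70) = 70 + 11.6 = 81.6 → 82
  B: 26 + 20.4 = 46.4 → 46
rgb(76, 82, 46) = #4C522E.

#4C522E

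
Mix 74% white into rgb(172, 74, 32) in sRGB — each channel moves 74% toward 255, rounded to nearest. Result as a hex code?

Lerp each channel 74% toward 255:
  R: 172 + 61.42 = 233.42 → 233
  G: 74 + 0.74×(255−74) = 74 + 133.94 = 207.94 → 208
  B: 32 + 0.74×(255−32) = 32 + 165.02 = 197.02 → 197
rgb(233, 208, 197) = #E9D0C5.

#E9D0C5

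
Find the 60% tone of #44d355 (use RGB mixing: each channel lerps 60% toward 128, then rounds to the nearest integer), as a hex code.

#68a16f

#44d355 is rgb(68, 211, 85).
A 60% tone moves each channel 60% toward 128:
  R: 68 + 36 = 104 → 104
  G: 211 + 0.6×(128−211) = 211 − 49.8 = 161.2 → 161
  B: 85 + 0.6×(128−85) = 85 + 25.8 = 110.8 → 111
rgb(104, 161, 111) = #68a16f.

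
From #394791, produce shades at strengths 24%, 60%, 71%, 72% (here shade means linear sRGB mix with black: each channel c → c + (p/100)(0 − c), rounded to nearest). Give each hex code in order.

#394791 is rgb(57, 71, 145).
24%: (57 − 13.68 = 43.32→43, 71 − 17.04 = 53.96→54, 145 − 34.8 = 110.2→110) → #2B366E
60%: (57 − 34.2 = 22.8→23, 71 − 42.6 = 28.4→28, 145 − 87 = 58→58) → #171C3A
71%: (57 − 40.47 = 16.53→17, 71 − 50.41 = 20.59→21, 145 − 102.95 = 42.05→42) → #11152A
72%: (57 − 41.04 = 15.96→16, 71 − 51.12 = 19.88→20, 145 − 104.4 = 40.6→41) → #101429

#2B366E, #171C3A, #11152A, #101429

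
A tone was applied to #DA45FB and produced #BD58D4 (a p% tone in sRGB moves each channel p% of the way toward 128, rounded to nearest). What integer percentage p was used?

#DA45FB is rgb(218, 69, 251); #BD58D4 is rgb(189, 88, 212).
On the B channel (widest range): 212 ≈ 251 + (p/100)(128 − 251), so p ≈ 100×(212 − 251)/(128 − 251) = -3900/-123 = 31.71.
p = 32 reproduces all three channels after rounding.

32%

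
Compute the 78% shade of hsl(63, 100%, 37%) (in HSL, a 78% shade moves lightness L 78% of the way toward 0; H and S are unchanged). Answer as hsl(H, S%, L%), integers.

L moves 78% from 37 toward 0: 37 − 28.86 = 8.14 → 8.
H and S are unchanged.

hsl(63, 100%, 8%)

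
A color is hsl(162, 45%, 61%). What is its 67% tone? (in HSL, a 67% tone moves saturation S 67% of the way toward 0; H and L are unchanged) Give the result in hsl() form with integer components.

S moves 67% from 45 toward 0: 45 − 30.15 = 14.85 → 15.
H and L are unchanged.

hsl(162, 15%, 61%)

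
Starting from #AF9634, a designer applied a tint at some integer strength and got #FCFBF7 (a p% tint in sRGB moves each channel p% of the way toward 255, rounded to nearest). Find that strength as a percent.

#AF9634 is rgb(175, 150, 52); #FCFBF7 is rgb(252, 251, 247).
On the B channel (widest range): 247 ≈ 52 + (p/100)(255 − 52), so p ≈ 100×(247 − 52)/(255 − 52) = 19500/203 = 96.06.
p = 96 reproduces all three channels after rounding.

96%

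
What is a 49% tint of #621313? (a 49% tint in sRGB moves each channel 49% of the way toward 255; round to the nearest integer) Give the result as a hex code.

#621313 is rgb(98, 19, 19).
Lerp each channel 49% toward 255:
  R: 98 + 0.49×(255−98) = 98 + 76.93 = 174.93 → 175
  G: 19 + 0.49×(255−19) = 19 + 115.64 = 134.64 → 135
  B: 19 + 0.49×(255−19) = 19 + 115.64 = 134.64 → 135
rgb(175, 135, 135) = #AF8787.

#AF8787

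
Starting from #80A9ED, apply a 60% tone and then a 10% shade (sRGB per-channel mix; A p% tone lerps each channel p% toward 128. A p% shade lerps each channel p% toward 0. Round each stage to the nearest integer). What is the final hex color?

#80A9ED is rgb(128, 169, 237).
A 60% tone moves each channel 60% toward 128:
  R: 128 + 0 = 128 → 128
  G: 169 + 0.6×(128−169) = 169 − 24.6 = 144.4 → 144
  B: 237 + 0.6×(128−237) = 237 − 65.4 = 171.6 → 172
After the tone: rgb(128, 144, 172) = #8090AC.
Per channel, c → c + 0.1(0 − c):
  R: 128 + 0.1×(0−128) = 128 − 12.8 = 115.2 → 115
  G: 144 + 0.1×(0−144) = 144 − 14.4 = 129.6 → 130
  B: 172 + 0.1×(0−172) = 172 − 17.2 = 154.8 → 155
rgb(115, 130, 155) = #73829B.

#73829B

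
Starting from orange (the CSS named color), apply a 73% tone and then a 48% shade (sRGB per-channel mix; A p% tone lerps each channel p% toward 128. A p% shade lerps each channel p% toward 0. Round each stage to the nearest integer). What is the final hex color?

#544830

CSS orange is rgb(255, 165, 0).
Lerp each channel 73% toward 128:
  R: 255 − 92.71 = 162.29 → 162
  G: 165 − 27.01 = 137.99 → 138
  B: 0 + 0.73×(128−0) = 0 + 93.44 = 93.44 → 93
After the tone: rgb(162, 138, 93) = #a28a5d.
Per channel, c → c + 0.48(0 − c):
  R: 162 − 77.76 = 84.24 → 84
  G: 138 + 0.48×(0−138) = 138 − 66.24 = 71.76 → 72
  B: 93 − 44.64 = 48.36 → 48
rgb(84, 72, 48) = #544830.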